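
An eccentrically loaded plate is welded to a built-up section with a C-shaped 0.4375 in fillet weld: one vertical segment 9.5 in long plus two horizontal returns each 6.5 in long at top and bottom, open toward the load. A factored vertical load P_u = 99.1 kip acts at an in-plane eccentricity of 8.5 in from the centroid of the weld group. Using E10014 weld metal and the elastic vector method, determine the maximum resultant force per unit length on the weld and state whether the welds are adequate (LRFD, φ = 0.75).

E100XX → F_EXX = 100 ksi.
Total weld length L_w = 22.5 in. Treat welds as unit-width lines.
Centroid: x̄ = 2×6.5×3.25 / 22.5 = 1.878 in from the vertical weld.
Polar moment about centroid: J = I_x + I_y = [9.5³/12 + 2×6.5×4.75²] + [9.5×1.878² + 2(6.5³/12 + 6.5×1.372²)] = 468.5 in³.
Direct shear f_v = P/L_w = 99.1 / 22.5 = 4.404 kip/in (vertical).
Torsion M = P·e = 99.1 × 8.5 = 842.35 kip·in.
Critical point at (x, y) = (4.622, 4.75) from centroid. f_tx = M·y/J = 8.54 kip/in; f_ty = M·x/J = 8.31 kip/in.
Resultant f_max = √[f_tx² + (f_v + f_ty)²] = √[8.54² + (4.404 + 8.31)²] = 15.32 kip/in.
Capacity per unit length: φr_n = 0.75 × 0.6 × 100 × (0.707 × 0.4375) = 13.92 kip/in.
15.32 > 13.92 → NOT adequate.

f_max ≈ 15.3 kip/in; NOT adequate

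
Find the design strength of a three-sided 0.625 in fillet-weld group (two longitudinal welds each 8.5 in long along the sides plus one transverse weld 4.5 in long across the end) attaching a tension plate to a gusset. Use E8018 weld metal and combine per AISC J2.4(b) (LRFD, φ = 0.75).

E80XX → F_EXX = 80 ksi.
t_e = 0.707 × 0.625 = 0.4419 in.
R_nwl = 0.6 × 80 × 0.4419 × 17 = 360.6 kips (longitudinal, 2 welds).
R_nwt = 0.6 × 80 × 0.4419 × 4.5 = 95.44 kips (transverse, base value).
(i) R_nwl + R_nwt = 456 kips; (ii) 0.85 R_nwl + 1.5 R_nwt = 449.7 kips.
R_n = max = 456 kips [governs: (i)]; φR_n = 342 kips.

φR_n ≈ 342 kips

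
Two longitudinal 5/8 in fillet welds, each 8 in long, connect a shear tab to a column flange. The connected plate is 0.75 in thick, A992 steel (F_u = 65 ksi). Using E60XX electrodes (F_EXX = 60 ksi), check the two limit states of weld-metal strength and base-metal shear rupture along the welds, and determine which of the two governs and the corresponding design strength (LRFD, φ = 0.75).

t_e = 0.707 × 0.625 = 0.4419 in; L = 16 in.
Weld metal: φR_n = 0.75 × 0.6 × 60 × 0.4419 × 16 = 190.9 kip.
Base metal (shear rupture): φR_n = 0.75 × 0.6 × 65 × 0.75 × 16 = 351 kip.
Governing: weld metal.

φR_n ≈ 191 kip (weld metal governs)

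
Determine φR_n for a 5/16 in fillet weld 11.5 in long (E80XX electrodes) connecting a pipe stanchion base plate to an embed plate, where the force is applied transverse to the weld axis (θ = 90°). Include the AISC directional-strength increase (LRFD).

φR_n ≈ 137 kip

E80XX → F_EXX = 80 ksi.
t_e = 0.707 × 0.3125 = 0.2209 in; A_we = 0.2209 × 11.5 = 2.541 in².
Directional factor: 1.0 + 0.5 sin^1.5(90°) = 1.5.
F_nw = 0.6 × 80 × 1.5 = 72 ksi.
φR_n = 0.75 × 72 × 2.541 = 137.2 kip.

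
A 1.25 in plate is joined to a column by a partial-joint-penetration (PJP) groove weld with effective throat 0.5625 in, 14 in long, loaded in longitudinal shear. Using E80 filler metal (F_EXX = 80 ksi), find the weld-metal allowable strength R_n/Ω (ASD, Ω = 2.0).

R_n/Ω ≈ 189 kips

Effective throat (given) t_e = 0.5625 in.
A_we = 0.5625 × 14 = 7.875 in².
F_nw = 0.6 F_EXX = 48 ksi.
R_n/Ω = (48 × 7.875) / 2.0 = 189 kips.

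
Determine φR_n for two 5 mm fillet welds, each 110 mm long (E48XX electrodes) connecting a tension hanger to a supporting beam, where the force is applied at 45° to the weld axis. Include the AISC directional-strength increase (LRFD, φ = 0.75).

φR_n ≈ 218 kN

E48XX → F_EXX = 480 MPa.
t_e = 0.707 × 5 = 3.535 mm; A_we = 3.535 × 220 = 777.7 mm².
Directional factor: 1.0 + 0.5 sin^1.5(45°) = 1.297.
F_nw = 0.6 × 480 × 1.297 = 373.6 MPa.
φR_n = 0.75 × 373.6 × 777.7 × 10⁻³ = 217.9 kN.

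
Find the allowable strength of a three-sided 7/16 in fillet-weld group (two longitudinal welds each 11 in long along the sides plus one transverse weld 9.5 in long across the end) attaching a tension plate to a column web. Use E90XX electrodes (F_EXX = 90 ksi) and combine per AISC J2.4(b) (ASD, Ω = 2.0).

R_n/Ω ≈ 275 kips

t_e = 0.707 × 0.4375 = 0.3093 in.
R_nwl = 0.6 × 90 × 0.3093 × 22 = 367.5 kips (longitudinal, 2 welds).
R_nwt = 0.6 × 90 × 0.3093 × 9.5 = 158.7 kips (transverse, base value).
(i) R_nwl + R_nwt = 526.1 kips; (ii) 0.85 R_nwl + 1.5 R_nwt = 550.4 kips.
R_n = max = 550.4 kips [governs: (ii)]; R_n/Ω = 275.2 kips.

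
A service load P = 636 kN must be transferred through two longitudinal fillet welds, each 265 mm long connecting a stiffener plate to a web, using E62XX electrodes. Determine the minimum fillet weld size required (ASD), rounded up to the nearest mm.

E62XX → F_EXX = 620 MPa.
Total weld length L = 530 mm.
Required throat t_e = P × Ω / (0.6 F_EXX × L) = 636 × 2.0 / (0.6 × 620 × 530 × 10⁻³) = 6.452 mm.
Required leg w = t_e / 0.707 = 9.125 mm → use 10 mm.

w = 10 mm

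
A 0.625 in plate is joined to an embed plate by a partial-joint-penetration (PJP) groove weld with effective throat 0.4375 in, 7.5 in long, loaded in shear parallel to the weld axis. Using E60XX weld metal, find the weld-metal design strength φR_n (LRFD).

E60XX → F_EXX = 60 ksi.
Effective throat (given) t_e = 0.4375 in.
A_we = 0.4375 × 7.5 = 3.281 in².
F_nw = 0.6 F_EXX = 36 ksi.
φR_n = 0.75 × 36 × 3.281 = 88.59 kips.

φR_n ≈ 88.6 kips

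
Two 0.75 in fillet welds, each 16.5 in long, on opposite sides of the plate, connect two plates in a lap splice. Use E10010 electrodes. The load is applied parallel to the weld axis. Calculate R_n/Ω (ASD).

E100XX → F_EXX = 100 ksi.
Effective throat t_e = 0.707 × 0.75 = 0.5302 in.
Total length L = 33 in; A_we = 0.5302 × 33 = 17.5 in².
F_nw = 0.6 F_EXX = 0.6 × 100 = 60 ksi.
R_n = 60 × 17.5 = 1050 kips; R_n/Ω = 1050/2.0 = 524.9 kips.

R_n/Ω ≈ 525 kips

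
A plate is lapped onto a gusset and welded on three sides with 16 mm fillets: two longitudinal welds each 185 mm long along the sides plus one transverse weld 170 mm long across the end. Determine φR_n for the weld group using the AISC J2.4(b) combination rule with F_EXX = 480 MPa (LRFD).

φR_n ≈ 1390 kN

t_e = 0.707 × 16 = 11.31 mm.
R_nwl = 0.6 × 480 × 11.31 × 370 × 10⁻³ = 1205 kN (longitudinal, 2 welds).
R_nwt = 0.6 × 480 × 11.31 × 170 × 10⁻³ = 553.8 kN (transverse, base value).
(i) R_nwl + R_nwt = 1759 kN; (ii) 0.85 R_nwl + 1.5 R_nwt = 1855 kN.
R_n = max = 1855 kN [governs: (ii)]; φR_n = 1392 kN.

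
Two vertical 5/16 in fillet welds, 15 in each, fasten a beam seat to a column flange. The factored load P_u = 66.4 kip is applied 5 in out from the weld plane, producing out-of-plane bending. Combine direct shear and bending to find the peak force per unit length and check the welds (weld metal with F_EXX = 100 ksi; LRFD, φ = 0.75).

f_max ≈ 4.95 kip/in; adequate

L_w = 2 × 15 = 30 in; section modulus (unit throat) S = 2 × L²/6 = 75 in².
Direct shear f_v = P/L_w = 66.4/30 = 2.213 kip/in.
Moment M = P × e = 66.4 × 5 = 332 kip·in; bending f_b = M/S = 4.427 kip/in.
f_max = √(f_v² + f_b²) = √(2.213² + 4.427²) = 4.949 kip/in.
φr_n = 0.75 × 0.6 × 100 × (0.707 × 0.3125) = 9.942 kip/in → adequate.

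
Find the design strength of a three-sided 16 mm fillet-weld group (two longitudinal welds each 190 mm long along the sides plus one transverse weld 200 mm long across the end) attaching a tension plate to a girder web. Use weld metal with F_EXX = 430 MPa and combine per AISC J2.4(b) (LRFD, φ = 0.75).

t_e = 0.707 × 16 = 11.31 mm.
R_nwl = 0.6 × 430 × 11.31 × 380 × 10⁻³ = 1109 kN (longitudinal, 2 welds).
R_nwt = 0.6 × 430 × 11.31 × 200 × 10⁻³ = 583.7 kN (transverse, base value).
(i) R_nwl + R_nwt = 1693 kN; (ii) 0.85 R_nwl + 1.5 R_nwt = 1818 kN.
R_n = max = 1818 kN [governs: (ii)]; φR_n = 1364 kN.

φR_n ≈ 1360 kN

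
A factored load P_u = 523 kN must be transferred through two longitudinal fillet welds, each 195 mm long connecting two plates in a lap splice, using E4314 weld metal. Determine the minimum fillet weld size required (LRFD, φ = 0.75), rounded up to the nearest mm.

E43XX → F_EXX = 430 MPa.
Total weld length L = 390 mm.
Required throat t_e = P_u / (φ × 0.6 F_EXX × L) = 523 / (0.75 × 0.6 × 430 × 390 × 10⁻³) = 6.93 mm.
Required leg w = t_e / 0.707 = 9.802 mm → use 10 mm.

w = 10 mm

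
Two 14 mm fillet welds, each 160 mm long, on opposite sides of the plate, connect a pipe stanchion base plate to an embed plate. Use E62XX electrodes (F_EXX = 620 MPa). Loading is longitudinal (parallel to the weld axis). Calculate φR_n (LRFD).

Effective throat t_e = 0.707 × 14 = 9.898 mm.
Total length L = 320 mm; A_we = 9.898 × 320 = 3167 mm².
F_nw = 0.6 F_EXX = 0.6 × 620 = 372 MPa.
φR_n = 0.75 × 372 × 3167 × 10⁻³ = 883.7 kN.

φR_n ≈ 884 kN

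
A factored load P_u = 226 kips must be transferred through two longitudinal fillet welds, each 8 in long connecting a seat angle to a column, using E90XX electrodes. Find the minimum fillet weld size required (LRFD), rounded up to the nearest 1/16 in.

E90XX → F_EXX = 90 ksi.
Total weld length L = 16 in.
Required throat t_e = P_u / (φ × 0.6 F_EXX × L) = 226 / (0.75 × 0.6 × 90 × 16) = 0.3488 in.
Required leg w = t_e / 0.707 = 0.4933 in → use 1/2 in.

w = 1/2 in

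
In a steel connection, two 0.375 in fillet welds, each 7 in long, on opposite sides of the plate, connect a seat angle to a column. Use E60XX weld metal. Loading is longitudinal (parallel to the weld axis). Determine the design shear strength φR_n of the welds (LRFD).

φR_n ≈ 100 kips

E60XX → F_EXX = 60 ksi.
Effective throat t_e = 0.707 × 0.375 = 0.2651 in.
Total length L = 14 in; A_we = 0.2651 × 14 = 3.712 in².
F_nw = 0.6 F_EXX = 0.6 × 60 = 36 ksi.
φR_n = 0.75 × 36 × 3.712 = 100.2 kips.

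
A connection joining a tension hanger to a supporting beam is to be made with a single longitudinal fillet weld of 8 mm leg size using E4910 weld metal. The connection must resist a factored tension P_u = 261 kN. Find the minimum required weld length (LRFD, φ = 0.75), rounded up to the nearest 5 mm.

E49XX → F_EXX = 490 MPa.
Throat t_e = 0.707 × 8 = 5.656 mm.
φr_n = 0.75 × 0.6 × 490 × 5.656 × 10⁻³ = 1.247 kN/mm.
L_req = P_u / φr_n = 261 / 1.247 = 209.3 mm total.
Round up → use L = 210 mm.

L = 210 mm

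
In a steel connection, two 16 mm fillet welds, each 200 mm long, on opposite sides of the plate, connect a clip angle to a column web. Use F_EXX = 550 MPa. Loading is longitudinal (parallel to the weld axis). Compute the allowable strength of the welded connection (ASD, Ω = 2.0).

Effective throat t_e = 0.707 × 16 = 11.31 mm.
Total length L = 400 mm; A_we = 11.31 × 400 = 4525 mm².
F_nw = 0.6 F_EXX = 0.6 × 550 = 330 MPa.
R_n = 330 × 4525 × 10⁻³ = 1493 kN; R_n/Ω = 1493/2.0 = 746.6 kN.

R_n/Ω ≈ 747 kN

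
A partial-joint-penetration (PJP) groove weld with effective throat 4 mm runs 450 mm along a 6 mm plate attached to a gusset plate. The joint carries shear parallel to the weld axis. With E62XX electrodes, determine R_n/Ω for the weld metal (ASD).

E62XX → F_EXX = 620 MPa.
Effective throat (given) t_e = 4 mm.
A_we = 4 × 450 = 1800 mm².
F_nw = 0.6 F_EXX = 372 MPa.
R_n/Ω = (372 × 1800) / 2.0 × 10⁻³ = 334.8 kN.

R_n/Ω ≈ 335 kN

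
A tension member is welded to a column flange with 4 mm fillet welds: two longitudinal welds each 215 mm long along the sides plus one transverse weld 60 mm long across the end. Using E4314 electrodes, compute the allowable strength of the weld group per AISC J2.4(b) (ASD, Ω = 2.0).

E43XX → F_EXX = 430 MPa.
t_e = 0.707 × 4 = 2.828 mm.
R_nwl = 0.6 × 430 × 2.828 × 430 × 10⁻³ = 313.7 kN (longitudinal, 2 welds).
R_nwt = 0.6 × 430 × 2.828 × 60 × 10⁻³ = 43.78 kN (transverse, base value).
(i) R_nwl + R_nwt = 357.5 kN; (ii) 0.85 R_nwl + 1.5 R_nwt = 332.3 kN.
R_n = max = 357.5 kN [governs: (i)]; R_n/Ω = 178.8 kN.

R_n/Ω ≈ 179 kN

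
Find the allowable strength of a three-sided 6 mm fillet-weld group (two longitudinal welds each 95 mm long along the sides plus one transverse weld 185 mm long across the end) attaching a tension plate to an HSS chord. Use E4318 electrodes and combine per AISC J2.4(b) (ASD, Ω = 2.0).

E43XX → F_EXX = 430 MPa.
t_e = 0.707 × 6 = 4.242 mm.
R_nwl = 0.6 × 430 × 4.242 × 190 × 10⁻³ = 207.9 kN (longitudinal, 2 welds).
R_nwt = 0.6 × 430 × 4.242 × 185 × 10⁻³ = 202.5 kN (transverse, base value).
(i) R_nwl + R_nwt = 410.4 kN; (ii) 0.85 R_nwl + 1.5 R_nwt = 480.5 kN.
R_n = max = 480.5 kN [governs: (ii)]; R_n/Ω = 240.2 kN.

R_n/Ω ≈ 240 kN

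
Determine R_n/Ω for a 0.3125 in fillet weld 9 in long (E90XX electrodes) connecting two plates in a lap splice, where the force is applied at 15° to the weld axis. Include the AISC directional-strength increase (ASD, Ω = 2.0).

R_n/Ω ≈ 57.2 kip

E90XX → F_EXX = 90 ksi.
t_e = 0.707 × 0.3125 = 0.2209 in; A_we = 0.2209 × 9 = 1.988 in².
Directional factor: 1.0 + 0.5 sin^1.5(15°) = 1.066.
F_nw = 0.6 × 90 × 1.066 = 57.56 ksi.
R_n/Ω = (57.56 × 1.988) / 2.0 = 57.22 kip.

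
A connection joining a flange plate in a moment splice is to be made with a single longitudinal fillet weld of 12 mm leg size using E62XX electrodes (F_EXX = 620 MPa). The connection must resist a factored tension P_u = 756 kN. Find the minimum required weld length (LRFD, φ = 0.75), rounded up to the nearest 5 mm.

L = 320 mm

Throat t_e = 0.707 × 12 = 8.484 mm.
φr_n = 0.75 × 0.6 × 620 × 8.484 × 10⁻³ = 2.367 kN/mm.
L_req = P_u / φr_n = 756 / 2.367 = 319.4 mm total.
Round up → use L = 320 mm.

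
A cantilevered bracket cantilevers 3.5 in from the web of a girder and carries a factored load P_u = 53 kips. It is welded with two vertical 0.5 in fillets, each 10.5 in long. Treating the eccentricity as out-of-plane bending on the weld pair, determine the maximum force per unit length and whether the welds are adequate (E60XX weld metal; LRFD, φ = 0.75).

f_max ≈ 5.64 kip/in; adequate

E60XX → F_EXX = 60 ksi.
L_w = 2 × 10.5 = 21 in; section modulus (unit throat) S = 2 × L²/6 = 36.75 in².
Direct shear f_v = P/L_w = 53/21 = 2.524 kip/in.
Moment M = P × e = 53 × 3.5 = 185.5 kip·in; bending f_b = M/S = 5.048 kip/in.
f_max = √(f_v² + f_b²) = √(2.524² + 5.048²) = 5.643 kip/in.
φr_n = 0.75 × 0.6 × 60 × (0.707 × 0.5) = 9.544 kip/in → adequate.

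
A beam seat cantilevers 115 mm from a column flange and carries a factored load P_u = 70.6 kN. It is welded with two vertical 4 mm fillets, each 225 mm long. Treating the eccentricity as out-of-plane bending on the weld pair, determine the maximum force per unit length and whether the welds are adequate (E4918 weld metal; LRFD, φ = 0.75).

f_max ≈ 506 N/mm; adequate

E49XX → F_EXX = 490 MPa.
L_w = 2 × 225 = 450 mm; section modulus (unit throat) S = 2 × L²/6 = 16880 mm².
Direct shear f_v = P/L_w = 70.6×10³/450 = 156.9 N/mm.
Moment M = P × e = 70.6×10³ × 115 = 8119000 N·mm; bending f_b = M/S = 481.1 N/mm.
f_max = √(f_v² + f_b²) = √(156.9² + 481.1²) = 506.1 N/mm.
φr_n = 0.75 × 0.6 × 490 × (0.707 × 4) = 623.6 N/mm → adequate.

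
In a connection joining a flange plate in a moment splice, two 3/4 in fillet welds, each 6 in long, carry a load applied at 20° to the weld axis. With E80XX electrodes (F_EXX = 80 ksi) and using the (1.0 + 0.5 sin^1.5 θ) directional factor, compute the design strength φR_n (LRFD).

t_e = 0.707 × 0.75 = 0.5302 in; A_we = 0.5302 × 12 = 6.363 in².
Directional factor: 1.0 + 0.5 sin^1.5(20°) = 1.1.
F_nw = 0.6 × 80 × 1.1 = 52.8 ksi.
φR_n = 0.75 × 52.8 × 6.363 = 252 kip.

φR_n ≈ 252 kip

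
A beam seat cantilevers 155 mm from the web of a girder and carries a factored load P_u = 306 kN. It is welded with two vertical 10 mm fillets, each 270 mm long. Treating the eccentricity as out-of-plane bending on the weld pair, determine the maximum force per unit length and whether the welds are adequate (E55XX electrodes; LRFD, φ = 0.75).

f_max ≈ 2030 N/mm; NOT adequate

E55XX → F_EXX = 550 MPa.
L_w = 2 × 270 = 540 mm; section modulus (unit throat) S = 2 × L²/6 = 24300 mm².
Direct shear f_v = P/L_w = 306×10³/540 = 566.7 N/mm.
Moment M = P × e = 306×10³ × 155 = 47430000 N·mm; bending f_b = M/S = 1952 N/mm.
f_max = √(f_v² + f_b²) = √(566.7² + 1952²) = 2032 N/mm.
φr_n = 0.75 × 0.6 × 550 × (0.707 × 10) = 1750 N/mm → NOT adequate.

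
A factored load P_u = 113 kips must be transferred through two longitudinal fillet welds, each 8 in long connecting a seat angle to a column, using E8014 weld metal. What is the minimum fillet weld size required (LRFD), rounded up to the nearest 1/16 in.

w = 5/16 in

E80XX → F_EXX = 80 ksi.
Total weld length L = 16 in.
Required throat t_e = P_u / (φ × 0.6 F_EXX × L) = 113 / (0.75 × 0.6 × 80 × 16) = 0.1962 in.
Required leg w = t_e / 0.707 = 0.2775 in → use 5/16 in.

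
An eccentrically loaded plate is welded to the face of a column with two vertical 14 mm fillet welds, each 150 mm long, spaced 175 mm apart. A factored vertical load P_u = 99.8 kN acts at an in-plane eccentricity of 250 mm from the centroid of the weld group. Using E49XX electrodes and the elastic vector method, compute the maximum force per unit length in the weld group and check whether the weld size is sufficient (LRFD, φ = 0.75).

E49XX → F_EXX = 490 MPa.
Total weld length L_w = 300 mm. Treat welds as unit-width lines.
Polar moment about centroid: J = 2[d³/12 + d(b/2)²] = 2[150³/12 + 150×87.5²] = 2859000 mm³.
Direct shear f_v = P/L_w = 99.8×10³ / 300 = 332.7 N/mm (vertical).
Torsion M = P·e = 99.8×10³ × 250 = 24950000 N·mm.
Critical point at (x, y) = (87.5, 75) from centroid. f_tx = M·y/J = 654.4 N/mm; f_ty = M·x/J = 763.5 N/mm.
Resultant f_max = √[f_tx² + (f_v + f_ty)²] = √[654.4² + (332.7 + 763.5)²] = 1277 N/mm.
Capacity per unit length: φr_n = 0.75 × 0.6 × 490 × (0.707 × 14) = 2183 N/mm.
1277 ≤ 2183 → adequate.

f_max ≈ 1280 N/mm; adequate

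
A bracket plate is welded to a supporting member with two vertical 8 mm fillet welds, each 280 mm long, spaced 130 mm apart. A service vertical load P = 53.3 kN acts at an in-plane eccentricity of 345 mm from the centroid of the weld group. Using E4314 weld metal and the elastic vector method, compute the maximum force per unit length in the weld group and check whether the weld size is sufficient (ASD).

f_max ≈ 518 N/mm; adequate

E43XX → F_EXX = 430 MPa.
Total weld length L_w = 560 mm. Treat welds as unit-width lines.
Polar moment about centroid: J = 2[d³/12 + d(b/2)²] = 2[280³/12 + 280×65²] = 6025000 mm³.
Direct shear f_v = P/L_w = 53.3×10³ / 560 = 95.18 N/mm (vertical).
Torsion M = P·e = 53.3×10³ × 345 = 18388000 N·mm.
Critical point at (x, y) = (65, 140) from centroid. f_tx = M·y/J = 427.3 N/mm; f_ty = M·x/J = 198.4 N/mm.
Resultant f_max = √[f_tx² + (f_v + f_ty)²] = √[427.3² + (95.18 + 198.4)²] = 518.4 N/mm.
Capacity per unit length: r_n/Ω = (1/2.0) × 0.6 × 430 × (0.707 × 8) = 729.6 N/mm.
518.4 ≤ 729.6 → adequate.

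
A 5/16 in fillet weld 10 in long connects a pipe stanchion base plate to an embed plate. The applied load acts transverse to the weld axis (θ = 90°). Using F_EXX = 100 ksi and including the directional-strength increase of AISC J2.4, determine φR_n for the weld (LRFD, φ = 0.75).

φR_n ≈ 149 kips

t_e = 0.707 × 0.3125 = 0.2209 in; A_we = 0.2209 × 10 = 2.209 in².
Directional factor: 1.0 + 0.5 sin^1.5(90°) = 1.5.
F_nw = 0.6 × 100 × 1.5 = 90 ksi.
φR_n = 0.75 × 90 × 2.209 = 149.1 kips.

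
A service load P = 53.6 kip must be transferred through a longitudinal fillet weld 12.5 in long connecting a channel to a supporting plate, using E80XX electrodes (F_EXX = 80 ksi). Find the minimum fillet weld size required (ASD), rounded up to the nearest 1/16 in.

w = 5/16 in

Total weld length L = 12.5 in.
Required throat t_e = P × Ω / (0.6 F_EXX × L) = 53.6 × 2.0 / (0.6 × 80 × 12.5) = 0.1787 in.
Required leg w = t_e / 0.707 = 0.2527 in → use 5/16 in.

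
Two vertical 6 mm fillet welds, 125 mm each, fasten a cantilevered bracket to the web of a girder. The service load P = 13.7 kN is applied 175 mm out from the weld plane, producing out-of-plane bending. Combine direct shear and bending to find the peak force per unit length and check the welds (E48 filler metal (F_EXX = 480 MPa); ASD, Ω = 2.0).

L_w = 2 × 125 = 250 mm; section modulus (unit throat) S = 2 × L²/6 = 5208 mm².
Direct shear f_v = P/L_w = 13.7×10³/250 = 54.8 N/mm.
Moment M = P × e = 13.7×10³ × 175 = 2397500 N·mm; bending f_b = M/S = 460.3 N/mm.
f_max = √(f_v² + f_b²) = √(54.8² + 460.3²) = 463.6 N/mm.
r_n/Ω = (1/2.0) × 0.6 × 480 × (0.707 × 6) = 610.8 N/mm → adequate.

f_max ≈ 464 N/mm; adequate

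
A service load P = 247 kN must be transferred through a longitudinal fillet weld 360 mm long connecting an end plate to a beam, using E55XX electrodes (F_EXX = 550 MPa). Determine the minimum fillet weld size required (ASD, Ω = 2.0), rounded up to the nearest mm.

Total weld length L = 360 mm.
Required throat t_e = P × Ω / (0.6 F_EXX × L) = 247 × 2.0 / (0.6 × 550 × 360 × 10⁻³) = 4.158 mm.
Required leg w = t_e / 0.707 = 5.882 mm → use 6 mm.

w = 6 mm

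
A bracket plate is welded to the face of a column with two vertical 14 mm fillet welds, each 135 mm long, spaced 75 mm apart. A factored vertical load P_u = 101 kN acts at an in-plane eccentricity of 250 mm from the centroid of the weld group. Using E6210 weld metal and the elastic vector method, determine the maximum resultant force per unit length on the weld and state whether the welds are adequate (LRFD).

E62XX → F_EXX = 620 MPa.
Total weld length L_w = 270 mm. Treat welds as unit-width lines.
Polar moment about centroid: J = 2[d³/12 + d(b/2)²] = 2[135³/12 + 135×37.5²] = 789800 mm³.
Direct shear f_v = P/L_w = 101×10³ / 270 = 374.1 N/mm (vertical).
Torsion M = P·e = 101×10³ × 250 = 25250000 N·mm.
Critical point at (x, y) = (37.5, 67.5) from centroid. f_tx = M·y/J = 2158 N/mm; f_ty = M·x/J = 1199 N/mm.
Resultant f_max = √[f_tx² + (f_v + f_ty)²] = √[2158² + (374.1 + 1199)²] = 2671 N/mm.
Capacity per unit length: φr_n = 0.75 × 0.6 × 620 × (0.707 × 14) = 2762 N/mm.
2671 ≤ 2762 → adequate.

f_max ≈ 2670 N/mm; adequate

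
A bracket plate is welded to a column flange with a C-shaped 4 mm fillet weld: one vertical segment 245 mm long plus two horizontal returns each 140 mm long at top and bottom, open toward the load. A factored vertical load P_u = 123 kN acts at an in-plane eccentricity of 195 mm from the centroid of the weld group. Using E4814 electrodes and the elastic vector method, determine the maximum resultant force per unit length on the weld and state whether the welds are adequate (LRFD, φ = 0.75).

E48XX → F_EXX = 480 MPa.
Total weld length L_w = 525 mm. Treat welds as unit-width lines.
Centroid: x̄ = 2×140×70 / 525 = 37.33 mm from the vertical weld.
Polar moment about centroid: J = I_x + I_y = [245³/12 + 2×140×122.5²] + [245×37.33² + 2(140³/12 + 140×32.67²)] = 6525000 mm³.
Direct shear f_v = P/L_w = 123×10³ / 525 = 234.3 N/mm (vertical).
Torsion M = P·e = 123×10³ × 195 = 23985000 N·mm.
Critical point at (x, y) = (102.7, 122.5) from centroid. f_tx = M·y/J = 450.3 N/mm; f_ty = M·x/J = 377.4 N/mm.
Resultant f_max = √[f_tx² + (f_v + f_ty)²] = √[450.3² + (234.3 + 377.4)²] = 759.6 N/mm.
Capacity per unit length: φr_n = 0.75 × 0.6 × 480 × (0.707 × 4) = 610.8 N/mm.
759.6 > 610.8 → NOT adequate.

f_max ≈ 760 N/mm; NOT adequate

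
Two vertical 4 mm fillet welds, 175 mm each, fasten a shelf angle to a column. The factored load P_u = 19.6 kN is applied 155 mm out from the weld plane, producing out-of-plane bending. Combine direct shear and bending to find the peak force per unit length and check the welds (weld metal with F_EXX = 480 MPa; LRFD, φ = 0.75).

L_w = 2 × 175 = 350 mm; section modulus (unit throat) S = 2 × L²/6 = 10210 mm².
Direct shear f_v = P/L_w = 19.6×10³/350 = 56 N/mm.
Moment M = P × e = 19.6×10³ × 155 = 3038000 N·mm; bending f_b = M/S = 297.6 N/mm.
f_max = √(f_v² + f_b²) = √(56² + 297.6²) = 302.8 N/mm.
φr_n = 0.75 × 0.6 × 480 × (0.707 × 4) = 610.8 N/mm → adequate.

f_max ≈ 303 N/mm; adequate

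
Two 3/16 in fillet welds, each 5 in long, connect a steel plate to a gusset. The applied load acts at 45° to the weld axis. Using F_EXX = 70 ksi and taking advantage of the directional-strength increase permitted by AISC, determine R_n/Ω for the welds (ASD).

R_n/Ω ≈ 36.1 kip

t_e = 0.707 × 0.1875 = 0.1326 in; A_we = 0.1326 × 10 = 1.326 in².
Directional factor: 1.0 + 0.5 sin^1.5(45°) = 1.297.
F_nw = 0.6 × 70 × 1.297 = 54.49 ksi.
R_n/Ω = (54.49 × 1.326) / 2.0 = 36.11 kip.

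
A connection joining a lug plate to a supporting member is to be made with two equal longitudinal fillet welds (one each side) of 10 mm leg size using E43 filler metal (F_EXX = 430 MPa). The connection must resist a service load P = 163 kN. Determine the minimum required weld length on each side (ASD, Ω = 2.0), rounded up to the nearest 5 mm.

Throat t_e = 0.707 × 10 = 7.07 mm.
r_n/Ω = (0.6 × 430 × 7.07) / 2.0 = 912 N/mm = 0.912 kN/mm.
L_req = P / (r_n/Ω) = 163 / 0.912 = 178.7 mm total.
Per side: 178.7 / 2 = 89.36 mm.
Round up → use L = 90 mm on each side.

L = 90 mm on each side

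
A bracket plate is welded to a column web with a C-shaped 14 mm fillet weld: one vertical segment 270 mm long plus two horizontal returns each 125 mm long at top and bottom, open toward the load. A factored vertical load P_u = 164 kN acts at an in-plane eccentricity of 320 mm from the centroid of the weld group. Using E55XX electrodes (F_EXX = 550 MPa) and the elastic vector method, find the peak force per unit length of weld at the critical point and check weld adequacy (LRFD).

Total weld length L_w = 520 mm. Treat welds as unit-width lines.
Centroid: x̄ = 2×125×62.5 / 520 = 30.05 mm from the vertical weld.
Polar moment about centroid: J = I_x + I_y = [270³/12 + 2×125×135²] + [270×30.05² + 2(125³/12 + 125×32.45²)] = 7029000 mm³.
Direct shear f_v = P/L_w = 164×10³ / 520 = 315.4 N/mm (vertical).
Torsion M = P·e = 164×10³ × 320 = 52480000 N·mm.
Critical point at (x, y) = (94.95, 135) from centroid. f_tx = M·y/J = 1008 N/mm; f_ty = M·x/J = 708.9 N/mm.
Resultant f_max = √[f_tx² + (f_v + f_ty)²] = √[1008² + (315.4 + 708.9)²] = 1437 N/mm.
Capacity per unit length: φr_n = 0.75 × 0.6 × 550 × (0.707 × 14) = 2450 N/mm.
1437 ≤ 2450 → adequate.

f_max ≈ 1440 N/mm; adequate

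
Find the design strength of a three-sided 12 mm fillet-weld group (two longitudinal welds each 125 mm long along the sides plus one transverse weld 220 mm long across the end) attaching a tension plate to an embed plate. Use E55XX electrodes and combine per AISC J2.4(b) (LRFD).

φR_n ≈ 1140 kN

E55XX → F_EXX = 550 MPa.
t_e = 0.707 × 12 = 8.484 mm.
R_nwl = 0.6 × 550 × 8.484 × 250 × 10⁻³ = 699.9 kN (longitudinal, 2 welds).
R_nwt = 0.6 × 550 × 8.484 × 220 × 10⁻³ = 615.9 kN (transverse, base value).
(i) R_nwl + R_nwt = 1316 kN; (ii) 0.85 R_nwl + 1.5 R_nwt = 1519 kN.
R_n = max = 1519 kN [governs: (ii)]; φR_n = 1139 kN.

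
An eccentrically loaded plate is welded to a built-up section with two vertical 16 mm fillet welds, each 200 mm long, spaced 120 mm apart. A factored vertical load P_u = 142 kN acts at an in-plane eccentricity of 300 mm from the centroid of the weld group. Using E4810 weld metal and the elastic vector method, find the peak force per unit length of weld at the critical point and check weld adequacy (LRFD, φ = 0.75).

f_max ≈ 2000 N/mm; adequate

E48XX → F_EXX = 480 MPa.
Total weld length L_w = 400 mm. Treat welds as unit-width lines.
Polar moment about centroid: J = 2[d³/12 + d(b/2)²] = 2[200³/12 + 200×60²] = 2773000 mm³.
Direct shear f_v = P/L_w = 142×10³ / 400 = 355 N/mm (vertical).
Torsion M = P·e = 142×10³ × 300 = 42600000 N·mm.
Critical point at (x, y) = (60, 100) from centroid. f_tx = M·y/J = 1536 N/mm; f_ty = M·x/J = 921.6 N/mm.
Resultant f_max = √[f_tx² + (f_v + f_ty)²] = √[1536² + (355 + 921.6)²] = 1997 N/mm.
Capacity per unit length: φr_n = 0.75 × 0.6 × 480 × (0.707 × 16) = 2443 N/mm.
1997 ≤ 2443 → adequate.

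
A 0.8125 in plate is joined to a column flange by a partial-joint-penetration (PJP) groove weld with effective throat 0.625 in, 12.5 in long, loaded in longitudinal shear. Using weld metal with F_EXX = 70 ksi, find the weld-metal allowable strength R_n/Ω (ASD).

R_n/Ω ≈ 164 kips

Effective throat (given) t_e = 0.625 in.
A_we = 0.625 × 12.5 = 7.812 in².
F_nw = 0.6 F_EXX = 42 ksi.
R_n/Ω = (42 × 7.812) / 2.0 = 164.1 kips.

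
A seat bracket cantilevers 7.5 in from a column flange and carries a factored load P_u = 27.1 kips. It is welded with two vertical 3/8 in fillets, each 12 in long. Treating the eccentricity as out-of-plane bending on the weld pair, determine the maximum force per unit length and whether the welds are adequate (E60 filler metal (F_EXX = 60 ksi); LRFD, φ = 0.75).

f_max ≈ 4.38 kip/in; adequate

L_w = 2 × 12 = 24 in; section modulus (unit throat) S = 2 × L²/6 = 48 in².
Direct shear f_v = P/L_w = 27.1/24 = 1.129 kip/in.
Moment M = P × e = 27.1 × 7.5 = 203.25 kip·in; bending f_b = M/S = 4.234 kip/in.
f_max = √(f_v² + f_b²) = √(1.129² + 4.234²) = 4.382 kip/in.
φr_n = 0.75 × 0.6 × 60 × (0.707 × 0.375) = 7.158 kip/in → adequate.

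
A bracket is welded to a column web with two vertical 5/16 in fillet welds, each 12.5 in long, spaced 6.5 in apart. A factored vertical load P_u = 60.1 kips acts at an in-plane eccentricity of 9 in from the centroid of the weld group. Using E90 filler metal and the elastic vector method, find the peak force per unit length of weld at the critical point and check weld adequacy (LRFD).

E90XX → F_EXX = 90 ksi.
Total weld length L_w = 25 in. Treat welds as unit-width lines.
Polar moment about centroid: J = 2[d³/12 + d(b/2)²] = 2[12.5³/12 + 12.5×3.25²] = 589.6 in³.
Direct shear f_v = P/L_w = 60.1 / 25 = 2.404 kip/in (vertical).
Torsion M = P·e = 60.1 × 9 = 540.9 kip·in.
Critical point at (x, y) = (3.25, 6.25) from centroid. f_tx = M·y/J = 5.734 kip/in; f_ty = M·x/J = 2.982 kip/in.
Resultant f_max = √[f_tx² + (f_v + f_ty)²] = √[5.734² + (2.404 + 2.982)²] = 7.867 kip/in.
Capacity per unit length: φr_n = 0.75 × 0.6 × 90 × (0.707 × 0.3125) = 8.948 kip/in.
7.867 ≤ 8.948 → adequate.

f_max ≈ 7.87 kip/in; adequate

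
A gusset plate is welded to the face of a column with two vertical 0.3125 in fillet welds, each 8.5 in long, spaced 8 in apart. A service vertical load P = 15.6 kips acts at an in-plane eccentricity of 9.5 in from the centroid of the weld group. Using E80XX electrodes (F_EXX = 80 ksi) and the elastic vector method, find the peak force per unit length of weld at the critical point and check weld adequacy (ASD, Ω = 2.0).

Total weld length L_w = 17 in. Treat welds as unit-width lines.
Polar moment about centroid: J = 2[d³/12 + d(b/2)²] = 2[8.5³/12 + 8.5×4²] = 374.4 in³.
Direct shear f_v = P/L_w = 15.6 / 17 = 0.9176 kip/in (vertical).
Torsion M = P·e = 15.6 × 9.5 = 148.2 kip·in.
Critical point at (x, y) = (4, 4.25) from centroid. f_tx = M·y/J = 1.682 kip/in; f_ty = M·x/J = 1.584 kip/in.
Resultant f_max = √[f_tx² + (f_v + f_ty)²] = √[1.682² + (0.9176 + 1.584)²] = 3.014 kip/in.
Capacity per unit length: r_n/Ω = (1/2.0) × 0.6 × 80 × (0.707 × 0.3125) = 5.302 kip/in.
3.014 ≤ 5.302 → adequate.

f_max ≈ 3.01 kip/in; adequate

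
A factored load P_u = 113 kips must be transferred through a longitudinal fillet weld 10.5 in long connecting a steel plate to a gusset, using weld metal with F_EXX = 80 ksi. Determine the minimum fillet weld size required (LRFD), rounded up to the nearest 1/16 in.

Total weld length L = 10.5 in.
Required throat t_e = P_u / (φ × 0.6 F_EXX × L) = 113 / (0.75 × 0.6 × 80 × 10.5) = 0.2989 in.
Required leg w = t_e / 0.707 = 0.4228 in → use 7/16 in.

w = 7/16 in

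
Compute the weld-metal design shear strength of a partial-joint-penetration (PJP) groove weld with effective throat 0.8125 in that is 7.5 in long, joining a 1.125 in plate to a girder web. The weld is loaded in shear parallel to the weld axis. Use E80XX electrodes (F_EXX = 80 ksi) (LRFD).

φR_n ≈ 219 kip

Effective throat (given) t_e = 0.8125 in.
A_we = 0.8125 × 7.5 = 6.094 in².
F_nw = 0.6 F_EXX = 48 ksi.
φR_n = 0.75 × 48 × 6.094 = 219.4 kip.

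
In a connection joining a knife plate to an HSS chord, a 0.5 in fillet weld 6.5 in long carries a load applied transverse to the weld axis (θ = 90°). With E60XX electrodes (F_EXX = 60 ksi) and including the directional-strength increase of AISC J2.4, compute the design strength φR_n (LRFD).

φR_n ≈ 93.1 kips

t_e = 0.707 × 0.5 = 0.3535 in; A_we = 0.3535 × 6.5 = 2.298 in².
Directional factor: 1.0 + 0.5 sin^1.5(90°) = 1.5.
F_nw = 0.6 × 60 × 1.5 = 54 ksi.
φR_n = 0.75 × 54 × 2.298 = 93.06 kips.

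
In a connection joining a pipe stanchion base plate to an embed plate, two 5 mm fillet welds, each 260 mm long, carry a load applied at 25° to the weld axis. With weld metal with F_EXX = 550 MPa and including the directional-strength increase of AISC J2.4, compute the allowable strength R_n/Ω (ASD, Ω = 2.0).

R_n/Ω ≈ 345 kN

t_e = 0.707 × 5 = 3.535 mm; A_we = 3.535 × 520 = 1838 mm².
Directional factor: 1.0 + 0.5 sin^1.5(25°) = 1.137.
F_nw = 0.6 × 550 × 1.137 = 375.3 MPa.
R_n/Ω = (375.3 × 1838) / 2.0 × 10⁻³ = 345 kN.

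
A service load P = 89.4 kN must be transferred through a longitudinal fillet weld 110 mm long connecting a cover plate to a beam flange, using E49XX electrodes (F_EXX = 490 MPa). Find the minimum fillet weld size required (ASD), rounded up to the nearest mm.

Total weld length L = 110 mm.
Required throat t_e = P × Ω / (0.6 F_EXX × L) = 89.4 × 2.0 / (0.6 × 490 × 110 × 10⁻³) = 5.529 mm.
Required leg w = t_e / 0.707 = 7.82 mm → use 8 mm.

w = 8 mm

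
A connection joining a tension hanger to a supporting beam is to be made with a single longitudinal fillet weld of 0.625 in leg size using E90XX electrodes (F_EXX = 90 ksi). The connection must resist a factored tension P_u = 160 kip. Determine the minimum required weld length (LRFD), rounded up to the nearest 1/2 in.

Throat t_e = 0.707 × 0.625 = 0.4419 in.
φr_n = 0.75 × 0.6 × 90 × 0.4419 = 17.9 kip/in.
L_req = P_u / φr_n = 160 / 17.9 = 8.941 in total.
Round up → use L = 9 in.

L = 9 in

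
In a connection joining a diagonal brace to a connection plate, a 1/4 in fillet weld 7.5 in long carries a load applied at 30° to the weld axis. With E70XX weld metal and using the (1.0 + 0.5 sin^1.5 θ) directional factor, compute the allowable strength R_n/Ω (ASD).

E70XX → F_EXX = 70 ksi.
t_e = 0.707 × 0.25 = 0.1767 in; A_we = 0.1767 × 7.5 = 1.326 in².
Directional factor: 1.0 + 0.5 sin^1.5(30°) = 1.177.
F_nw = 0.6 × 70 × 1.177 = 49.42 ksi.
R_n/Ω = (49.42 × 1.326) / 2.0 = 32.76 kip.

R_n/Ω ≈ 32.8 kip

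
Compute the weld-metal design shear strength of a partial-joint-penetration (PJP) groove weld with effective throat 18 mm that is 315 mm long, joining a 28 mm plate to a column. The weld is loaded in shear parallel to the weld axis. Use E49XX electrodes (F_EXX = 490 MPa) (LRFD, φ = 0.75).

φR_n ≈ 1250 kN

Effective throat (given) t_e = 18 mm.
A_we = 18 × 315 = 5670 mm².
F_nw = 0.6 F_EXX = 294 MPa.
φR_n = 0.75 × 294 × 5670 × 10⁻³ = 1250 kN.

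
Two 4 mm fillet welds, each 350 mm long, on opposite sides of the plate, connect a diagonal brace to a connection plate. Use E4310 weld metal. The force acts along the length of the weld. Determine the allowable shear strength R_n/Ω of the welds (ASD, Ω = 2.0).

E43XX → F_EXX = 430 MPa.
Effective throat t_e = 0.707 × 4 = 2.828 mm.
Total length L = 700 mm; A_we = 2.828 × 700 = 1980 mm².
F_nw = 0.6 F_EXX = 0.6 × 430 = 258 MPa.
R_n = 258 × 1980 × 10⁻³ = 510.7 kN; R_n/Ω = 510.7/2.0 = 255.4 kN.

R_n/Ω ≈ 255 kN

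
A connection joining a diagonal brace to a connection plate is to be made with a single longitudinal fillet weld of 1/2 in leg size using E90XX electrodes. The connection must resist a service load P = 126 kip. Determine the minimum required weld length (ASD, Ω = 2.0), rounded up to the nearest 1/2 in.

E90XX → F_EXX = 90 ksi.
Throat t_e = 0.707 × 0.5 = 0.3535 in.
r_n/Ω = (0.6 × 90 × 0.3535) / 2.0 = 9.544 kip/in.
L_req = P / (r_n/Ω) = 126 / 9.544 = 13.2 in total.
Round up → use L = 13.5 in.

L = 13.5 in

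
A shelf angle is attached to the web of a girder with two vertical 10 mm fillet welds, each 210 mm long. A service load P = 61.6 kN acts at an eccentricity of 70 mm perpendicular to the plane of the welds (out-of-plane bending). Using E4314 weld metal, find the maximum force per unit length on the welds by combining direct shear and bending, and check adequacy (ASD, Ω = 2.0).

f_max ≈ 328 N/mm; adequate

E43XX → F_EXX = 430 MPa.
L_w = 2 × 210 = 420 mm; section modulus (unit throat) S = 2 × L²/6 = 14700 mm².
Direct shear f_v = P/L_w = 61.6×10³/420 = 146.7 N/mm.
Moment M = P × e = 61.6×10³ × 70 = 4312000 N·mm; bending f_b = M/S = 293.3 N/mm.
f_max = √(f_v² + f_b²) = √(146.7² + 293.3²) = 328 N/mm.
r_n/Ω = (1/2.0) × 0.6 × 430 × (0.707 × 10) = 912 N/mm → adequate.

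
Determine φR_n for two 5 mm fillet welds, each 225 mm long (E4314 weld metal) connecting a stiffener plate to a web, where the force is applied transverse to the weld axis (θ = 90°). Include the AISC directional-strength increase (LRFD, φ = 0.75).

φR_n ≈ 462 kN

E43XX → F_EXX = 430 MPa.
t_e = 0.707 × 5 = 3.535 mm; A_we = 3.535 × 450 = 1591 mm².
Directional factor: 1.0 + 0.5 sin^1.5(90°) = 1.5.
F_nw = 0.6 × 430 × 1.5 = 387 MPa.
φR_n = 0.75 × 387 × 1591 × 10⁻³ = 461.7 kN.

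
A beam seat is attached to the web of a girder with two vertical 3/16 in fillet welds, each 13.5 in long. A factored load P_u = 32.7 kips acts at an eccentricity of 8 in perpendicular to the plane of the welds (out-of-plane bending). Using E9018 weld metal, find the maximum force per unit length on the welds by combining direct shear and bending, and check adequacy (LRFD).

E90XX → F_EXX = 90 ksi.
L_w = 2 × 13.5 = 27 in; section modulus (unit throat) S = 2 × L²/6 = 60.75 in².
Direct shear f_v = P/L_w = 32.7/27 = 1.211 kip/in.
Moment M = P × e = 32.7 × 8 = 261.6 kip·in; bending f_b = M/S = 4.306 kip/in.
f_max = √(f_v² + f_b²) = √(1.211² + 4.306²) = 4.473 kip/in.
φr_n = 0.75 × 0.6 × 90 × (0.707 × 0.1875) = 5.369 kip/in → adequate.

f_max ≈ 4.47 kip/in; adequate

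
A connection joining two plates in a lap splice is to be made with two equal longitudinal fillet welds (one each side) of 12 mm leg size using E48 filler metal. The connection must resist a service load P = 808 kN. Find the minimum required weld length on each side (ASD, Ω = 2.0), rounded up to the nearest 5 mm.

L = 335 mm on each side

E48XX → F_EXX = 480 MPa.
Throat t_e = 0.707 × 12 = 8.484 mm.
r_n/Ω = (0.6 × 480 × 8.484) / 2.0 = 1222 N/mm = 1.222 kN/mm.
L_req = P / (r_n/Ω) = 808 / 1.222 = 661.4 mm total.
Per side: 661.4 / 2 = 330.7 mm.
Round up → use L = 335 mm on each side.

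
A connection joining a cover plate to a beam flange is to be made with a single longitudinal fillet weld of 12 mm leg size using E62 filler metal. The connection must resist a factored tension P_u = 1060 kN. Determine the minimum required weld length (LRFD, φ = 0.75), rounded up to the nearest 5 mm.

E62XX → F_EXX = 620 MPa.
Throat t_e = 0.707 × 12 = 8.484 mm.
φr_n = 0.75 × 0.6 × 620 × 8.484 × 10⁻³ = 2.367 kN/mm.
L_req = P_u / φr_n = 1060 / 2.367 = 447.8 mm total.
Round up → use L = 450 mm.

L = 450 mm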